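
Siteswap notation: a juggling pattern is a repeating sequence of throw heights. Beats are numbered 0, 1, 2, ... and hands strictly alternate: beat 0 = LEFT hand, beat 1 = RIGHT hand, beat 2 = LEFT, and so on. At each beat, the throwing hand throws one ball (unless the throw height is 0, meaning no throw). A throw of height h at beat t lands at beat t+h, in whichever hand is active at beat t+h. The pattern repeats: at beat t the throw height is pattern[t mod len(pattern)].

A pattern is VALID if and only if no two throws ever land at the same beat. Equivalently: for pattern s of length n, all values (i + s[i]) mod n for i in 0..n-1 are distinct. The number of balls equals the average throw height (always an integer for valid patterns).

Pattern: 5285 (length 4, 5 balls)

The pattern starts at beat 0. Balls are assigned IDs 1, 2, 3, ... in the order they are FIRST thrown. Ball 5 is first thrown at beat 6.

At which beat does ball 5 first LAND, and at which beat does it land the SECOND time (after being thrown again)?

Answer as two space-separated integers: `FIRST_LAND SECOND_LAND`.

Answer: 14 22

Derivation:
Beat 0 (L): throw ball1 h=5 -> lands@5:R; in-air after throw: [b1@5:R]
Beat 1 (R): throw ball2 h=2 -> lands@3:R; in-air after throw: [b2@3:R b1@5:R]
Beat 2 (L): throw ball3 h=8 -> lands@10:L; in-air after throw: [b2@3:R b1@5:R b3@10:L]
Beat 3 (R): throw ball2 h=5 -> lands@8:L; in-air after throw: [b1@5:R b2@8:L b3@10:L]
Beat 4 (L): throw ball4 h=5 -> lands@9:R; in-air after throw: [b1@5:R b2@8:L b4@9:R b3@10:L]
Beat 5 (R): throw ball1 h=2 -> lands@7:R; in-air after throw: [b1@7:R b2@8:L b4@9:R b3@10:L]
Beat 6 (L): throw ball5 h=8 -> lands@14:L; in-air after throw: [b1@7:R b2@8:L b4@9:R b3@10:L b5@14:L]
Beat 7 (R): throw ball1 h=5 -> lands@12:L; in-air after throw: [b2@8:L b4@9:R b3@10:L b1@12:L b5@14:L]
Beat 8 (L): throw ball2 h=5 -> lands@13:R; in-air after throw: [b4@9:R b3@10:L b1@12:L b2@13:R b5@14:L]
Beat 9 (R): throw ball4 h=2 -> lands@11:R; in-air after throw: [b3@10:L b4@11:R b1@12:L b2@13:R b5@14:L]
Beat 10 (L): throw ball3 h=8 -> lands@18:L; in-air after throw: [b4@11:R b1@12:L b2@13:R b5@14:L b3@18:L]
Beat 11 (R): throw ball4 h=5 -> lands@16:L; in-air after throw: [b1@12:L b2@13:R b5@14:L b4@16:L b3@18:L]
Beat 12 (L): throw ball1 h=5 -> lands@17:R; in-air after throw: [b2@13:R b5@14:L b4@16:L b1@17:R b3@18:L]
Beat 13 (R): throw ball2 h=2 -> lands@15:R; in-air after throw: [b5@14:L b2@15:R b4@16:L b1@17:R b3@18:L]
Beat 14 (L): throw ball5 h=8 -> lands@22:L; in-air after throw: [b2@15:R b4@16:L b1@17:R b3@18:L b5@22:L]
Beat 15 (R): throw ball2 h=5 -> lands@20:L; in-air after throw: [b4@16:L b1@17:R b3@18:L b2@20:L b5@22:L]
Beat 16 (L): throw ball4 h=5 -> lands@21:R; in-air after throw: [b1@17:R b3@18:L b2@20:L b4@21:R b5@22:L]
Beat 17 (R): throw ball1 h=2 -> lands@19:R; in-air after throw: [b3@18:L b1@19:R b2@20:L b4@21:R b5@22:L]
Beat 18 (L): throw ball3 h=8 -> lands@26:L; in-air after throw: [b1@19:R b2@20:L b4@21:R b5@22:L b3@26:L]
Beat 19 (R): throw ball1 h=5 -> lands@24:L; in-air after throw: [b2@20:L b4@21:R b5@22:L b1@24:L b3@26:L]
Beat 20 (L): throw ball2 h=5 -> lands@25:R; in-air after throw: [b4@21:R b5@22:L b1@24:L b2@25:R b3@26:L]
Beat 21 (R): throw ball4 h=2 -> lands@23:R; in-air after throw: [b5@22:L b4@23:R b1@24:L b2@25:R b3@26:L]
Beat 22 (L): throw ball5 h=8 -> lands@30:L; in-air after throw: [b4@23:R b1@24:L b2@25:R b3@26:L b5@30:L]
Ball 5: thrown@6 h=8 -> first land @14; rethrown@14 h=8 -> second land @22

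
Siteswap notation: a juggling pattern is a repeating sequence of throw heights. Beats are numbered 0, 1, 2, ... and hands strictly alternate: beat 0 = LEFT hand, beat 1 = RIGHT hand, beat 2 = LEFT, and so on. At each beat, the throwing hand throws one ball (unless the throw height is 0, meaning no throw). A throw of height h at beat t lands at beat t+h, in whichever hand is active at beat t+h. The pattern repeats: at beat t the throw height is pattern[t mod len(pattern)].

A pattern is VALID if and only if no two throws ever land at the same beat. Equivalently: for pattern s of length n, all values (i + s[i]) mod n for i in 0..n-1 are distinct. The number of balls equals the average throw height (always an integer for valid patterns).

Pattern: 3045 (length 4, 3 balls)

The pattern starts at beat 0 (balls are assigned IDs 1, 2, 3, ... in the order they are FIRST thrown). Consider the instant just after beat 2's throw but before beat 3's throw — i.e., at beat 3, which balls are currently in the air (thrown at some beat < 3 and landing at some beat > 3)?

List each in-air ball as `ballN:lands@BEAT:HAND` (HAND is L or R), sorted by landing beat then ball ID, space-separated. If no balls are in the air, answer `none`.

Beat 0 (L): throw ball1 h=3 -> lands@3:R; in-air after throw: [b1@3:R]
Beat 2 (L): throw ball2 h=4 -> lands@6:L; in-air after throw: [b1@3:R b2@6:L]
Beat 3 (R): throw ball1 h=5 -> lands@8:L; in-air after throw: [b2@6:L b1@8:L]

Answer: ball2:lands@6:L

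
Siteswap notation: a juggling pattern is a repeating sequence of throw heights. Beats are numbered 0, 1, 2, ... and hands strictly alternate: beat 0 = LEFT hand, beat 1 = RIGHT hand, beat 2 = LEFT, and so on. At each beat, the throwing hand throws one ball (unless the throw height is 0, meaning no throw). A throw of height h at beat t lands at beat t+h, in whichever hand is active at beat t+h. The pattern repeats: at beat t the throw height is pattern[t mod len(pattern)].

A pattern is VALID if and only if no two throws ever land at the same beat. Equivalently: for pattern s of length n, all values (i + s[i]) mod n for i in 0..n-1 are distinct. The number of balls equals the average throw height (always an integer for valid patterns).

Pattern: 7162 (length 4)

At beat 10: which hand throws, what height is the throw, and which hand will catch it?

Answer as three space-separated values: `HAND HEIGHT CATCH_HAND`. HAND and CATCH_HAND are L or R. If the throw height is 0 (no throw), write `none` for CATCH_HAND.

Answer: L 6 L

Derivation:
Beat 10: 10 mod 2 = 0, so hand = L
Throw height = pattern[10 mod 4] = pattern[2] = 6
Lands at beat 10+6=16, 16 mod 2 = 0, so catch hand = L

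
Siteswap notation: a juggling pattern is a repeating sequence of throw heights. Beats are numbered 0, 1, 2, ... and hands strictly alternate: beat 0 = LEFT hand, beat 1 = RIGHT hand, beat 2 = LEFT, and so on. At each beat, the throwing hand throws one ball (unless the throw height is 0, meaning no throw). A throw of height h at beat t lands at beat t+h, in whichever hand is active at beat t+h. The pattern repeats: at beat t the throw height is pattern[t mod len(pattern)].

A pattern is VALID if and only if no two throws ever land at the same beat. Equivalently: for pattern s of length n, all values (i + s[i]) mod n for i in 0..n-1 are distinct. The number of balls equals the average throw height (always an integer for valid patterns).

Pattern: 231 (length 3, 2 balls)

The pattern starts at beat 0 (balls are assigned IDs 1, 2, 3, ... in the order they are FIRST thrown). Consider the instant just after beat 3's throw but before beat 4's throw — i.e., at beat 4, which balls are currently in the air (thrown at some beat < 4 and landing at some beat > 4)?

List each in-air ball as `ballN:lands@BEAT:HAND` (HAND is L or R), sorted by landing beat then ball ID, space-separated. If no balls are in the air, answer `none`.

Beat 0 (L): throw ball1 h=2 -> lands@2:L; in-air after throw: [b1@2:L]
Beat 1 (R): throw ball2 h=3 -> lands@4:L; in-air after throw: [b1@2:L b2@4:L]
Beat 2 (L): throw ball1 h=1 -> lands@3:R; in-air after throw: [b1@3:R b2@4:L]
Beat 3 (R): throw ball1 h=2 -> lands@5:R; in-air after throw: [b2@4:L b1@5:R]
Beat 4 (L): throw ball2 h=3 -> lands@7:R; in-air after throw: [b1@5:R b2@7:R]

Answer: ball1:lands@5:R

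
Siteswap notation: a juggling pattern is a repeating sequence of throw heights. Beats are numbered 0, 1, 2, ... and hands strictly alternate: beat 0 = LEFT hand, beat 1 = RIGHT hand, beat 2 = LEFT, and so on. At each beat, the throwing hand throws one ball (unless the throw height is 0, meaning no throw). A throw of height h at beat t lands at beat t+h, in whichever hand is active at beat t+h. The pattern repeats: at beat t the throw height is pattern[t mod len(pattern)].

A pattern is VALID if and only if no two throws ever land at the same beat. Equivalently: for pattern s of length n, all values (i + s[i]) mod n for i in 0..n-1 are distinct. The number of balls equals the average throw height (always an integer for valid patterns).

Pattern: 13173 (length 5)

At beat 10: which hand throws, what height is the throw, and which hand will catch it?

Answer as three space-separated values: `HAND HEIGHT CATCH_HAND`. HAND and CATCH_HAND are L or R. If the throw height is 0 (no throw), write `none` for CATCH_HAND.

Answer: L 1 R

Derivation:
Beat 10: 10 mod 2 = 0, so hand = L
Throw height = pattern[10 mod 5] = pattern[0] = 1
Lands at beat 10+1=11, 11 mod 2 = 1, so catch hand = R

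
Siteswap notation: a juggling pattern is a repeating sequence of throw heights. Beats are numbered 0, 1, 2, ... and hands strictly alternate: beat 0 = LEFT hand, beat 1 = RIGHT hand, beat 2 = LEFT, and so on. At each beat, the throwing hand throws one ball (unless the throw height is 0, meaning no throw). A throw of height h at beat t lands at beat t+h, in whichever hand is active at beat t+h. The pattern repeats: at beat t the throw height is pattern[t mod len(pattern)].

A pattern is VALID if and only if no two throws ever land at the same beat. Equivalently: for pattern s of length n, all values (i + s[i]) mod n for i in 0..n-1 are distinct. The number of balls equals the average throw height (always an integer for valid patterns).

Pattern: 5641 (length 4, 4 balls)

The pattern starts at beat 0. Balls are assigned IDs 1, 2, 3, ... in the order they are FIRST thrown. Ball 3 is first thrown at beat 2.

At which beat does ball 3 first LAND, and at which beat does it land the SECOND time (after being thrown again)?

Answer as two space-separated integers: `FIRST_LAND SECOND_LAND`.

Answer: 6 10

Derivation:
Beat 0 (L): throw ball1 h=5 -> lands@5:R; in-air after throw: [b1@5:R]
Beat 1 (R): throw ball2 h=6 -> lands@7:R; in-air after throw: [b1@5:R b2@7:R]
Beat 2 (L): throw ball3 h=4 -> lands@6:L; in-air after throw: [b1@5:R b3@6:L b2@7:R]
Beat 3 (R): throw ball4 h=1 -> lands@4:L; in-air after throw: [b4@4:L b1@5:R b3@6:L b2@7:R]
Beat 4 (L): throw ball4 h=5 -> lands@9:R; in-air after throw: [b1@5:R b3@6:L b2@7:R b4@9:R]
Beat 5 (R): throw ball1 h=6 -> lands@11:R; in-air after throw: [b3@6:L b2@7:R b4@9:R b1@11:R]
Beat 6 (L): throw ball3 h=4 -> lands@10:L; in-air after throw: [b2@7:R b4@9:R b3@10:L b1@11:R]
Beat 7 (R): throw ball2 h=1 -> lands@8:L; in-air after throw: [b2@8:L b4@9:R b3@10:L b1@11:R]
Beat 8 (L): throw ball2 h=5 -> lands@13:R; in-air after throw: [b4@9:R b3@10:L b1@11:R b2@13:R]
Beat 9 (R): throw ball4 h=6 -> lands@15:R; in-air after throw: [b3@10:L b1@11:R b2@13:R b4@15:R]
Beat 10 (L): throw ball3 h=4 -> lands@14:L; in-air after throw: [b1@11:R b2@13:R b3@14:L b4@15:R]
Ball 3: thrown@2 h=4 -> first land @6; rethrown@6 h=4 -> second land @10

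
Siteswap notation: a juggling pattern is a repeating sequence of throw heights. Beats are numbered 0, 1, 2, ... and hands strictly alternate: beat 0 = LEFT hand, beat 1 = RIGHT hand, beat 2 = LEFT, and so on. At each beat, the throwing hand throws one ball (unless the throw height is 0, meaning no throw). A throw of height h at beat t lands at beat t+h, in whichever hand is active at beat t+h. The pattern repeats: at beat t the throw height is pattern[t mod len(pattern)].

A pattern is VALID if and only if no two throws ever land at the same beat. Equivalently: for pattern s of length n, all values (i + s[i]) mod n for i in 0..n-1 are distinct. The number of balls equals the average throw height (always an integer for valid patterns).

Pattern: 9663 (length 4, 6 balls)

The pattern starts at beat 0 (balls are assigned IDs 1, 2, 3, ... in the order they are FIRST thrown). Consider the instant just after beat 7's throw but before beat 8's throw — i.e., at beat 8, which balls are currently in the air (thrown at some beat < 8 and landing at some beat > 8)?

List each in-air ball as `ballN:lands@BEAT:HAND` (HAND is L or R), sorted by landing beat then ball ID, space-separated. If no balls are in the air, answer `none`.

Answer: ball1:lands@9:R ball2:lands@10:L ball6:lands@11:R ball4:lands@12:L ball5:lands@13:R

Derivation:
Beat 0 (L): throw ball1 h=9 -> lands@9:R; in-air after throw: [b1@9:R]
Beat 1 (R): throw ball2 h=6 -> lands@7:R; in-air after throw: [b2@7:R b1@9:R]
Beat 2 (L): throw ball3 h=6 -> lands@8:L; in-air after throw: [b2@7:R b3@8:L b1@9:R]
Beat 3 (R): throw ball4 h=3 -> lands@6:L; in-air after throw: [b4@6:L b2@7:R b3@8:L b1@9:R]
Beat 4 (L): throw ball5 h=9 -> lands@13:R; in-air after throw: [b4@6:L b2@7:R b3@8:L b1@9:R b5@13:R]
Beat 5 (R): throw ball6 h=6 -> lands@11:R; in-air after throw: [b4@6:L b2@7:R b3@8:L b1@9:R b6@11:R b5@13:R]
Beat 6 (L): throw ball4 h=6 -> lands@12:L; in-air after throw: [b2@7:R b3@8:L b1@9:R b6@11:R b4@12:L b5@13:R]
Beat 7 (R): throw ball2 h=3 -> lands@10:L; in-air after throw: [b3@8:L b1@9:R b2@10:L b6@11:R b4@12:L b5@13:R]
Beat 8 (L): throw ball3 h=9 -> lands@17:R; in-air after throw: [b1@9:R b2@10:L b6@11:R b4@12:L b5@13:R b3@17:R]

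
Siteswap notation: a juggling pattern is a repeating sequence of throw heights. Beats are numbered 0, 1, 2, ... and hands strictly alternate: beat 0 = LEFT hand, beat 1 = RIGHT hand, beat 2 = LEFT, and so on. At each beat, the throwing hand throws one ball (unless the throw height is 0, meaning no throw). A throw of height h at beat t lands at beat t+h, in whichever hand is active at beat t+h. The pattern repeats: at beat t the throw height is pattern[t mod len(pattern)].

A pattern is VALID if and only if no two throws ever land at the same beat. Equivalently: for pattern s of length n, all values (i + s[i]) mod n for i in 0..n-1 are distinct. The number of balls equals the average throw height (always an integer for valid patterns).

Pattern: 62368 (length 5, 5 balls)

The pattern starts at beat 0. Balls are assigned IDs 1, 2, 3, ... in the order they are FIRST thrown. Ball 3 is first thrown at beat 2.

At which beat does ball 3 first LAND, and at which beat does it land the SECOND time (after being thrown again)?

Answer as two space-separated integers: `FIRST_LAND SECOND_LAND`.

Beat 0 (L): throw ball1 h=6 -> lands@6:L; in-air after throw: [b1@6:L]
Beat 1 (R): throw ball2 h=2 -> lands@3:R; in-air after throw: [b2@3:R b1@6:L]
Beat 2 (L): throw ball3 h=3 -> lands@5:R; in-air after throw: [b2@3:R b3@5:R b1@6:L]
Beat 3 (R): throw ball2 h=6 -> lands@9:R; in-air after throw: [b3@5:R b1@6:L b2@9:R]
Beat 4 (L): throw ball4 h=8 -> lands@12:L; in-air after throw: [b3@5:R b1@6:L b2@9:R b4@12:L]
Beat 5 (R): throw ball3 h=6 -> lands@11:R; in-air after throw: [b1@6:L b2@9:R b3@11:R b4@12:L]
Beat 6 (L): throw ball1 h=2 -> lands@8:L; in-air after throw: [b1@8:L b2@9:R b3@11:R b4@12:L]
Beat 7 (R): throw ball5 h=3 -> lands@10:L; in-air after throw: [b1@8:L b2@9:R b5@10:L b3@11:R b4@12:L]
Beat 8 (L): throw ball1 h=6 -> lands@14:L; in-air after throw: [b2@9:R b5@10:L b3@11:R b4@12:L b1@14:L]
Beat 9 (R): throw ball2 h=8 -> lands@17:R; in-air after throw: [b5@10:L b3@11:R b4@12:L b1@14:L b2@17:R]
Beat 10 (L): throw ball5 h=6 -> lands@16:L; in-air after throw: [b3@11:R b4@12:L b1@14:L b5@16:L b2@17:R]
Beat 11 (R): throw ball3 h=2 -> lands@13:R; in-air after throw: [b4@12:L b3@13:R b1@14:L b5@16:L b2@17:R]
Ball 3: thrown@2 h=3 -> first land @5; rethrown@5 h=6 -> second land @11

Answer: 5 11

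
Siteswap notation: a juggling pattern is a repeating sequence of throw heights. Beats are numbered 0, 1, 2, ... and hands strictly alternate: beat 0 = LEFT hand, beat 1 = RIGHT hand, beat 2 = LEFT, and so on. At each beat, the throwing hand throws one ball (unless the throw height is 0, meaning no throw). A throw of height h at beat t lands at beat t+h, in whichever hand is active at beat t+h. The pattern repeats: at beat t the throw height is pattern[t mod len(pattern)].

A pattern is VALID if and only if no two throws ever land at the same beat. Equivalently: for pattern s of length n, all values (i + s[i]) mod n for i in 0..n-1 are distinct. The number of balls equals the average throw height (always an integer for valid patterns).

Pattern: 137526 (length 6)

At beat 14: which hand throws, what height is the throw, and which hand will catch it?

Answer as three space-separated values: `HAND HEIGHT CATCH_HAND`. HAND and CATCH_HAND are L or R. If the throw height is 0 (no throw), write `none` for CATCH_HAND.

Beat 14: 14 mod 2 = 0, so hand = L
Throw height = pattern[14 mod 6] = pattern[2] = 7
Lands at beat 14+7=21, 21 mod 2 = 1, so catch hand = R

Answer: L 7 R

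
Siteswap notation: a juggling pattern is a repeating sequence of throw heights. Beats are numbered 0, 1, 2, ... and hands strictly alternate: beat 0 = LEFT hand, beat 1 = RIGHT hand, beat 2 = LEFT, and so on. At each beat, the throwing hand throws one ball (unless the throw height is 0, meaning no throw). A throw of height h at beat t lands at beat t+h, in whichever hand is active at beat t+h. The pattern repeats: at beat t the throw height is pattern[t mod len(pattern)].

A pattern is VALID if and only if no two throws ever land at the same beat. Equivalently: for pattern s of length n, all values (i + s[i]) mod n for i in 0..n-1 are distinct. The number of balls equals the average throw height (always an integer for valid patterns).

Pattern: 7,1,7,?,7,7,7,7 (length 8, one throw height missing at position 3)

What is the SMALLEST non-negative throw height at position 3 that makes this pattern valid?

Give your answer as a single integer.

Answer: 5

Derivation:
i=0: (0 + 7) mod 8 = 7
i=1: (1 + 1) mod 8 = 2
i=2: (2 + 7) mod 8 = 1
i=3: s[i]=? (unknown)
i=4: (4 + 7) mod 8 = 3
i=5: (5 + 7) mod 8 = 4
i=6: (6 + 7) mod 8 = 5
i=7: (7 + 7) mod 8 = 6
Known residues: [1, 2, 3, 4, 5, 6, 7]; need a permutation of 0..7, so missing residue r = 0
Need (3 + s) mod 8 = 0; smallest s = (0 - 3) mod 8 = 5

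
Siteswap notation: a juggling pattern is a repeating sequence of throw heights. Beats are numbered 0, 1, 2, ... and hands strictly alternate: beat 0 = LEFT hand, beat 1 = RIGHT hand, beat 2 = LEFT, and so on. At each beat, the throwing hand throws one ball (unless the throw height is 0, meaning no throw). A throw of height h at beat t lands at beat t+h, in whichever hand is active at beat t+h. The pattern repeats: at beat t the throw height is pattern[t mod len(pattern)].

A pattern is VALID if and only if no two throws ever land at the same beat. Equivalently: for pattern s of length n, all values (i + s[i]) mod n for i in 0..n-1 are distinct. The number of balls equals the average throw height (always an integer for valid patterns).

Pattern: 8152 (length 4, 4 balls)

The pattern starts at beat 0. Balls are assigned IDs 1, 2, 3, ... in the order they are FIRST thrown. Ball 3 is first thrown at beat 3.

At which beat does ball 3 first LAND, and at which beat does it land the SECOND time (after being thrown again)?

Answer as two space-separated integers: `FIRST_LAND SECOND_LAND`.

Answer: 5 6

Derivation:
Beat 0 (L): throw ball1 h=8 -> lands@8:L; in-air after throw: [b1@8:L]
Beat 1 (R): throw ball2 h=1 -> lands@2:L; in-air after throw: [b2@2:L b1@8:L]
Beat 2 (L): throw ball2 h=5 -> lands@7:R; in-air after throw: [b2@7:R b1@8:L]
Beat 3 (R): throw ball3 h=2 -> lands@5:R; in-air after throw: [b3@5:R b2@7:R b1@8:L]
Beat 4 (L): throw ball4 h=8 -> lands@12:L; in-air after throw: [b3@5:R b2@7:R b1@8:L b4@12:L]
Beat 5 (R): throw ball3 h=1 -> lands@6:L; in-air after throw: [b3@6:L b2@7:R b1@8:L b4@12:L]
Beat 6 (L): throw ball3 h=5 -> lands@11:R; in-air after throw: [b2@7:R b1@8:L b3@11:R b4@12:L]
Ball 3: thrown@3 h=2 -> first land @5; rethrown@5 h=1 -> second land @6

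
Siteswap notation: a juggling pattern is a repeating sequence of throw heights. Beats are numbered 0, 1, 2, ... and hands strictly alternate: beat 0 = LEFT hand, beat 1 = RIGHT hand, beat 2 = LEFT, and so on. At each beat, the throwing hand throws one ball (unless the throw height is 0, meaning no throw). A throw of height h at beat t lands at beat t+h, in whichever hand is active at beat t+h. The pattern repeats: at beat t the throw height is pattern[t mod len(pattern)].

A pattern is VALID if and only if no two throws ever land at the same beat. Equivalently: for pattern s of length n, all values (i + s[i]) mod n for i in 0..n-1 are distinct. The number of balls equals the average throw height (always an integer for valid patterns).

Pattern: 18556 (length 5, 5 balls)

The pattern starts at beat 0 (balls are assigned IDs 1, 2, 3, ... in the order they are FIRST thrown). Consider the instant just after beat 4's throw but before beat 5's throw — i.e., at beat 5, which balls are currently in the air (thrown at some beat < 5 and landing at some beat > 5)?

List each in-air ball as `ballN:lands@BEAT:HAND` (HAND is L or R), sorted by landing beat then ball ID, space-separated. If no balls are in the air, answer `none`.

Answer: ball2:lands@7:R ball3:lands@8:L ball1:lands@9:R ball4:lands@10:L

Derivation:
Beat 0 (L): throw ball1 h=1 -> lands@1:R; in-air after throw: [b1@1:R]
Beat 1 (R): throw ball1 h=8 -> lands@9:R; in-air after throw: [b1@9:R]
Beat 2 (L): throw ball2 h=5 -> lands@7:R; in-air after throw: [b2@7:R b1@9:R]
Beat 3 (R): throw ball3 h=5 -> lands@8:L; in-air after throw: [b2@7:R b3@8:L b1@9:R]
Beat 4 (L): throw ball4 h=6 -> lands@10:L; in-air after throw: [b2@7:R b3@8:L b1@9:R b4@10:L]
Beat 5 (R): throw ball5 h=1 -> lands@6:L; in-air after throw: [b5@6:L b2@7:R b3@8:L b1@9:R b4@10:L]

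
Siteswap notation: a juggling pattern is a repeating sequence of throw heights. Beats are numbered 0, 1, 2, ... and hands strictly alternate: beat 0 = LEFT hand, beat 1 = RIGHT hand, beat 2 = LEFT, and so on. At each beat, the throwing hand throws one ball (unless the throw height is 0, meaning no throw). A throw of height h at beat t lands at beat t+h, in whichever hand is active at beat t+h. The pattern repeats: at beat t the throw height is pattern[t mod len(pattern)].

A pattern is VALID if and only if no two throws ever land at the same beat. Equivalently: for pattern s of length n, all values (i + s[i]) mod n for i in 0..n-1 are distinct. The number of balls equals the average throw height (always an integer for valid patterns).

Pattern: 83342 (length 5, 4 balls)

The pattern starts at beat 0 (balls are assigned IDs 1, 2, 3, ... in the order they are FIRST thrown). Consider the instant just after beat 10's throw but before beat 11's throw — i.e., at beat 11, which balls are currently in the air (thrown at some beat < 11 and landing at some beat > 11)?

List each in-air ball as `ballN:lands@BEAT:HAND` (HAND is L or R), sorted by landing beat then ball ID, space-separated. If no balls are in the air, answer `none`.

Answer: ball1:lands@12:L ball3:lands@13:R ball4:lands@18:L

Derivation:
Beat 0 (L): throw ball1 h=8 -> lands@8:L; in-air after throw: [b1@8:L]
Beat 1 (R): throw ball2 h=3 -> lands@4:L; in-air after throw: [b2@4:L b1@8:L]
Beat 2 (L): throw ball3 h=3 -> lands@5:R; in-air after throw: [b2@4:L b3@5:R b1@8:L]
Beat 3 (R): throw ball4 h=4 -> lands@7:R; in-air after throw: [b2@4:L b3@5:R b4@7:R b1@8:L]
Beat 4 (L): throw ball2 h=2 -> lands@6:L; in-air after throw: [b3@5:R b2@6:L b4@7:R b1@8:L]
Beat 5 (R): throw ball3 h=8 -> lands@13:R; in-air after throw: [b2@6:L b4@7:R b1@8:L b3@13:R]
Beat 6 (L): throw ball2 h=3 -> lands@9:R; in-air after throw: [b4@7:R b1@8:L b2@9:R b3@13:R]
Beat 7 (R): throw ball4 h=3 -> lands@10:L; in-air after throw: [b1@8:L b2@9:R b4@10:L b3@13:R]
Beat 8 (L): throw ball1 h=4 -> lands@12:L; in-air after throw: [b2@9:R b4@10:L b1@12:L b3@13:R]
Beat 9 (R): throw ball2 h=2 -> lands@11:R; in-air after throw: [b4@10:L b2@11:R b1@12:L b3@13:R]
Beat 10 (L): throw ball4 h=8 -> lands@18:L; in-air after throw: [b2@11:R b1@12:L b3@13:R b4@18:L]
Beat 11 (R): throw ball2 h=3 -> lands@14:L; in-air after throw: [b1@12:L b3@13:R b2@14:L b4@18:L]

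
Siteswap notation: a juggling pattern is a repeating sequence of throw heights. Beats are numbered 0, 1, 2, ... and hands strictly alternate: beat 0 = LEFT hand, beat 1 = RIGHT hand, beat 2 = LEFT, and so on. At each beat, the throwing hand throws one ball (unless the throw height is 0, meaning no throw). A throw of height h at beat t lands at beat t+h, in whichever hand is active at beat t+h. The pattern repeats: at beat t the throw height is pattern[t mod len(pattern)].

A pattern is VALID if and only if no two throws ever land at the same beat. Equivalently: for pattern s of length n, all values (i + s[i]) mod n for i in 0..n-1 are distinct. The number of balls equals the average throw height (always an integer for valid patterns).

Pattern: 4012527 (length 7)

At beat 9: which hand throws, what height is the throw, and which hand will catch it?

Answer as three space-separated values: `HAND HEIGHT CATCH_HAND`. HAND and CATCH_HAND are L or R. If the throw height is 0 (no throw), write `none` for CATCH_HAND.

Beat 9: 9 mod 2 = 1, so hand = R
Throw height = pattern[9 mod 7] = pattern[2] = 1
Lands at beat 9+1=10, 10 mod 2 = 0, so catch hand = L

Answer: R 1 L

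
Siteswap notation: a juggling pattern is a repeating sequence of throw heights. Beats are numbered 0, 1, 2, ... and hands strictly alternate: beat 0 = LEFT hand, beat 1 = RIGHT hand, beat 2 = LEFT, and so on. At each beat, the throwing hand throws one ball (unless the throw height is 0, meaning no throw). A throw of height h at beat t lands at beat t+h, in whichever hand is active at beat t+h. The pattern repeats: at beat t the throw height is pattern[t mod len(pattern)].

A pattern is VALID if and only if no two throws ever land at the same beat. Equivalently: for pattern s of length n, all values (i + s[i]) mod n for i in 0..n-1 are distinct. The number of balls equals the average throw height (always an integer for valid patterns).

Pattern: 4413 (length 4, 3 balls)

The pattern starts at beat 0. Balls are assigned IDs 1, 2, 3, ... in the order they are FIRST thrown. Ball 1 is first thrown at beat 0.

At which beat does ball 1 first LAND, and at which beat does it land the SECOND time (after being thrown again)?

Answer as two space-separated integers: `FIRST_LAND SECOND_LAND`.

Beat 0 (L): throw ball1 h=4 -> lands@4:L; in-air after throw: [b1@4:L]
Beat 1 (R): throw ball2 h=4 -> lands@5:R; in-air after throw: [b1@4:L b2@5:R]
Beat 2 (L): throw ball3 h=1 -> lands@3:R; in-air after throw: [b3@3:R b1@4:L b2@5:R]
Beat 3 (R): throw ball3 h=3 -> lands@6:L; in-air after throw: [b1@4:L b2@5:R b3@6:L]
Beat 4 (L): throw ball1 h=4 -> lands@8:L; in-air after throw: [b2@5:R b3@6:L b1@8:L]
Beat 5 (R): throw ball2 h=4 -> lands@9:R; in-air after throw: [b3@6:L b1@8:L b2@9:R]
Beat 6 (L): throw ball3 h=1 -> lands@7:R; in-air after throw: [b3@7:R b1@8:L b2@9:R]
Beat 7 (R): throw ball3 h=3 -> lands@10:L; in-air after throw: [b1@8:L b2@9:R b3@10:L]
Beat 8 (L): throw ball1 h=4 -> lands@12:L; in-air after throw: [b2@9:R b3@10:L b1@12:L]
Ball 1: thrown@0 h=4 -> first land @4; rethrown@4 h=4 -> second land @8

Answer: 4 8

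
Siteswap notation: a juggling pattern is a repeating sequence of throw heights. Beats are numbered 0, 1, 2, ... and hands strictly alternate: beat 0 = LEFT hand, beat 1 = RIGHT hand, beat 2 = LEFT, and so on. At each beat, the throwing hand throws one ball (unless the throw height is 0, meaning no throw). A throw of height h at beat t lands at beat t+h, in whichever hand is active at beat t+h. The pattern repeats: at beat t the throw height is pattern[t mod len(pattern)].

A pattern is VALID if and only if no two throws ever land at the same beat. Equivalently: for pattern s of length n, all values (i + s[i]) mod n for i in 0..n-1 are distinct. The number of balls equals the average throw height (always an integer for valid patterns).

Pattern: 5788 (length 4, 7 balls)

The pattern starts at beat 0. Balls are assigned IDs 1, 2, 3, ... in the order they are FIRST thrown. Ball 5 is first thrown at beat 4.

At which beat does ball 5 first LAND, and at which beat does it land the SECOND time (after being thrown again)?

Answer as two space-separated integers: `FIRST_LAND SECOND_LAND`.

Answer: 9 16

Derivation:
Beat 0 (L): throw ball1 h=5 -> lands@5:R; in-air after throw: [b1@5:R]
Beat 1 (R): throw ball2 h=7 -> lands@8:L; in-air after throw: [b1@5:R b2@8:L]
Beat 2 (L): throw ball3 h=8 -> lands@10:L; in-air after throw: [b1@5:R b2@8:L b3@10:L]
Beat 3 (R): throw ball4 h=8 -> lands@11:R; in-air after throw: [b1@5:R b2@8:L b3@10:L b4@11:R]
Beat 4 (L): throw ball5 h=5 -> lands@9:R; in-air after throw: [b1@5:R b2@8:L b5@9:R b3@10:L b4@11:R]
Beat 5 (R): throw ball1 h=7 -> lands@12:L; in-air after throw: [b2@8:L b5@9:R b3@10:L b4@11:R b1@12:L]
Beat 6 (L): throw ball6 h=8 -> lands@14:L; in-air after throw: [b2@8:L b5@9:R b3@10:L b4@11:R b1@12:L b6@14:L]
Beat 7 (R): throw ball7 h=8 -> lands@15:R; in-air after throw: [b2@8:L b5@9:R b3@10:L b4@11:R b1@12:L b6@14:L b7@15:R]
Beat 8 (L): throw ball2 h=5 -> lands@13:R; in-air after throw: [b5@9:R b3@10:L b4@11:R b1@12:L b2@13:R b6@14:L b7@15:R]
Beat 9 (R): throw ball5 h=7 -> lands@16:L; in-air after throw: [b3@10:L b4@11:R b1@12:L b2@13:R b6@14:L b7@15:R b5@16:L]
Beat 10 (L): throw ball3 h=8 -> lands@18:L; in-air after throw: [b4@11:R b1@12:L b2@13:R b6@14:L b7@15:R b5@16:L b3@18:L]
Beat 11 (R): throw ball4 h=8 -> lands@19:R; in-air after throw: [b1@12:L b2@13:R b6@14:L b7@15:R b5@16:L b3@18:L b4@19:R]
Beat 12 (L): throw ball1 h=5 -> lands@17:R; in-air after throw: [b2@13:R b6@14:L b7@15:R b5@16:L b1@17:R b3@18:L b4@19:R]
Beat 13 (R): throw ball2 h=7 -> lands@20:L; in-air after throw: [b6@14:L b7@15:R b5@16:L b1@17:R b3@18:L b4@19:R b2@20:L]
Beat 14 (L): throw ball6 h=8 -> lands@22:L; in-air after throw: [b7@15:R b5@16:L b1@17:R b3@18:L b4@19:R b2@20:L b6@22:L]
Beat 15 (R): throw ball7 h=8 -> lands@23:R; in-air after throw: [b5@16:L b1@17:R b3@18:L b4@19:R b2@20:L b6@22:L b7@23:R]
Beat 16 (L): throw ball5 h=5 -> lands@21:R; in-air after throw: [b1@17:R b3@18:L b4@19:R b2@20:L b5@21:R b6@22:L b7@23:R]
Ball 5: thrown@4 h=5 -> first land @9; rethrown@9 h=7 -> second land @16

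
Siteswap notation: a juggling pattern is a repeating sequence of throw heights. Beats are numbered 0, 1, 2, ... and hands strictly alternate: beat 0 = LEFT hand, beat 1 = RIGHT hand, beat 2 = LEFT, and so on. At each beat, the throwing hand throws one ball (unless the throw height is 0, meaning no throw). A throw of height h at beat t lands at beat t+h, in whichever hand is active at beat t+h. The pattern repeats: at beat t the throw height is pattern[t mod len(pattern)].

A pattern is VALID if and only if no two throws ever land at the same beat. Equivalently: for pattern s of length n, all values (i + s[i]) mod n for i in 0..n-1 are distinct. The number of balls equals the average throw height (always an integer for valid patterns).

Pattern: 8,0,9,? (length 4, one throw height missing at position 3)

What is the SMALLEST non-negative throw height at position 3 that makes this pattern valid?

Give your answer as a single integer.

Answer: 3

Derivation:
i=0: (0 + 8) mod 4 = 0
i=1: (1 + 0) mod 4 = 1
i=2: (2 + 9) mod 4 = 3
i=3: s[i]=? (unknown)
Known residues: [0, 1, 3]; need a permutation of 0..3, so missing residue r = 2
Need (3 + s) mod 4 = 2; smallest s = (2 - 3) mod 4 = 3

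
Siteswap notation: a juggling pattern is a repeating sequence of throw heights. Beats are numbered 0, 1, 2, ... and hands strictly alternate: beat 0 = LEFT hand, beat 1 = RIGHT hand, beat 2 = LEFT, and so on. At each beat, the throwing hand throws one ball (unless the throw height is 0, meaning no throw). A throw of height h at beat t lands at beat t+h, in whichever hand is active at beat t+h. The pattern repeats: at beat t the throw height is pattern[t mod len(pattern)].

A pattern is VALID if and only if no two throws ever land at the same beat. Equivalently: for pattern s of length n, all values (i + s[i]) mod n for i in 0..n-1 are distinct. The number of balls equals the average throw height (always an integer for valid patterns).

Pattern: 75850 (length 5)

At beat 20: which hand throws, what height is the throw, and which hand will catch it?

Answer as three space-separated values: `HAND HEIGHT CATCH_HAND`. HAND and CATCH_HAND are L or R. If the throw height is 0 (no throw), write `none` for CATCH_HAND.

Answer: L 7 R

Derivation:
Beat 20: 20 mod 2 = 0, so hand = L
Throw height = pattern[20 mod 5] = pattern[0] = 7
Lands at beat 20+7=27, 27 mod 2 = 1, so catch hand = R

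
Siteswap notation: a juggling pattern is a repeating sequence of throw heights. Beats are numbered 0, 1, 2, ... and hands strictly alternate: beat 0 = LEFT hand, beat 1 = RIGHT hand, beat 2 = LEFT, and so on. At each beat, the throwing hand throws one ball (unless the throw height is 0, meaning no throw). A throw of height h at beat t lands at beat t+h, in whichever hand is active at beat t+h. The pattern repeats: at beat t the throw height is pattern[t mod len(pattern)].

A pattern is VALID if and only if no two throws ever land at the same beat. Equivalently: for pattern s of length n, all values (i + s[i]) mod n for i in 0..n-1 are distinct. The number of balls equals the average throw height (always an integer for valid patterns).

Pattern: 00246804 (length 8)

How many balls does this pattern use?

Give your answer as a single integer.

Answer: 3

Derivation:
Pattern = [0, 0, 2, 4, 6, 8, 0, 4], length n = 8
  position 0: throw height = 0, running sum = 0
  position 1: throw height = 0, running sum = 0
  position 2: throw height = 2, running sum = 2
  position 3: throw height = 4, running sum = 6
  position 4: throw height = 6, running sum = 12
  position 5: throw height = 8, running sum = 20
  position 6: throw height = 0, running sum = 20
  position 7: throw height = 4, running sum = 24
Total sum = 24; balls = sum / n = 24 / 8 = 3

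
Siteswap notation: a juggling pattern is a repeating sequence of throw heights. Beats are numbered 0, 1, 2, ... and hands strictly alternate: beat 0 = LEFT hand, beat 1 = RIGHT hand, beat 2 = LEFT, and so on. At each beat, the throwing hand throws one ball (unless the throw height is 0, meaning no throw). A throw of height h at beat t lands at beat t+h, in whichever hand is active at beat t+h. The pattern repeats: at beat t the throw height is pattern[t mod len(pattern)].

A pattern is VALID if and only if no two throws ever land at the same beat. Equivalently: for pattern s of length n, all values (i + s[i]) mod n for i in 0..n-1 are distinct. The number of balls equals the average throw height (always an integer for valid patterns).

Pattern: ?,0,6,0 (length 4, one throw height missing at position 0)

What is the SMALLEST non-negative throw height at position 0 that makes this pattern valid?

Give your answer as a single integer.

Answer: 2

Derivation:
i=0: s[i]=? (unknown)
i=1: (1 + 0) mod 4 = 1
i=2: (2 + 6) mod 4 = 0
i=3: (3 + 0) mod 4 = 3
Known residues: [0, 1, 3]; need a permutation of 0..3, so missing residue r = 2
Need (0 + s) mod 4 = 2; smallest s = (2 - 0) mod 4 = 2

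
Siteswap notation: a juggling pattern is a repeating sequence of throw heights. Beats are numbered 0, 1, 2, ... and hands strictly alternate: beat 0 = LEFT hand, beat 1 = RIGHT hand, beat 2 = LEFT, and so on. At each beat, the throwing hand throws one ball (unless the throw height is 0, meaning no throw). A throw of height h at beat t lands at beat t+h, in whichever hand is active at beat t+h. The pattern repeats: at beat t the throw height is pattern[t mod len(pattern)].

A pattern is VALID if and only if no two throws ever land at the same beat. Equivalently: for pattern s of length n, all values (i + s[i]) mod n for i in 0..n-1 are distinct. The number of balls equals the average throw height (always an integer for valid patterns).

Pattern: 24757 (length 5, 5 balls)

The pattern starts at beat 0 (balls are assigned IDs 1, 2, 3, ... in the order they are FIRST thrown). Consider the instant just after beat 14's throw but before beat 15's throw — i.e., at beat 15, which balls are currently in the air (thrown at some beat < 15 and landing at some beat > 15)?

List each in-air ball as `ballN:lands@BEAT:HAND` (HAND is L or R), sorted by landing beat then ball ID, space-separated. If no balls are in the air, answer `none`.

Answer: ball1:lands@16:L ball3:lands@18:L ball5:lands@19:R ball2:lands@21:R

Derivation:
Beat 0 (L): throw ball1 h=2 -> lands@2:L; in-air after throw: [b1@2:L]
Beat 1 (R): throw ball2 h=4 -> lands@5:R; in-air after throw: [b1@2:L b2@5:R]
Beat 2 (L): throw ball1 h=7 -> lands@9:R; in-air after throw: [b2@5:R b1@9:R]
Beat 3 (R): throw ball3 h=5 -> lands@8:L; in-air after throw: [b2@5:R b3@8:L b1@9:R]
Beat 4 (L): throw ball4 h=7 -> lands@11:R; in-air after throw: [b2@5:R b3@8:L b1@9:R b4@11:R]
Beat 5 (R): throw ball2 h=2 -> lands@7:R; in-air after throw: [b2@7:R b3@8:L b1@9:R b4@11:R]
Beat 6 (L): throw ball5 h=4 -> lands@10:L; in-air after throw: [b2@7:R b3@8:L b1@9:R b5@10:L b4@11:R]
Beat 7 (R): throw ball2 h=7 -> lands@14:L; in-air after throw: [b3@8:L b1@9:R b5@10:L b4@11:R b2@14:L]
Beat 8 (L): throw ball3 h=5 -> lands@13:R; in-air after throw: [b1@9:R b5@10:L b4@11:R b3@13:R b2@14:L]
Beat 9 (R): throw ball1 h=7 -> lands@16:L; in-air after throw: [b5@10:L b4@11:R b3@13:R b2@14:L b1@16:L]
Beat 10 (L): throw ball5 h=2 -> lands@12:L; in-air after throw: [b4@11:R b5@12:L b3@13:R b2@14:L b1@16:L]
Beat 11 (R): throw ball4 h=4 -> lands@15:R; in-air after throw: [b5@12:L b3@13:R b2@14:L b4@15:R b1@16:L]
Beat 12 (L): throw ball5 h=7 -> lands@19:R; in-air after throw: [b3@13:R b2@14:L b4@15:R b1@16:L b5@19:R]
Beat 13 (R): throw ball3 h=5 -> lands@18:L; in-air after throw: [b2@14:L b4@15:R b1@16:L b3@18:L b5@19:R]
Beat 14 (L): throw ball2 h=7 -> lands@21:R; in-air after throw: [b4@15:R b1@16:L b3@18:L b5@19:R b2@21:R]
Beat 15 (R): throw ball4 h=2 -> lands@17:R; in-air after throw: [b1@16:L b4@17:R b3@18:L b5@19:R b2@21:R]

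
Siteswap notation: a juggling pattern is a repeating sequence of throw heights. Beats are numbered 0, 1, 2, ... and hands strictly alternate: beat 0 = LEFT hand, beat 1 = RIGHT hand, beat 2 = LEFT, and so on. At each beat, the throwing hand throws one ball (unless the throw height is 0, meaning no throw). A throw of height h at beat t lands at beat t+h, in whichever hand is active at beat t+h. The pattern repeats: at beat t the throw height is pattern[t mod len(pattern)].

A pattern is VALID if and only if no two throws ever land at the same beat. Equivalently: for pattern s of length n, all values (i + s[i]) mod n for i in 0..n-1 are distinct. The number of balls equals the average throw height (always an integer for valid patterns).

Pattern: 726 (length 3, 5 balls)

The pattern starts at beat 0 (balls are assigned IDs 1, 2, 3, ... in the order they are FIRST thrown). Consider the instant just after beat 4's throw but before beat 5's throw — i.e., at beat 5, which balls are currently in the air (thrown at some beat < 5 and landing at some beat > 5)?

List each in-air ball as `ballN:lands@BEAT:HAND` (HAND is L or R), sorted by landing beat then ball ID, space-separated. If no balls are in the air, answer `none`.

Beat 0 (L): throw ball1 h=7 -> lands@7:R; in-air after throw: [b1@7:R]
Beat 1 (R): throw ball2 h=2 -> lands@3:R; in-air after throw: [b2@3:R b1@7:R]
Beat 2 (L): throw ball3 h=6 -> lands@8:L; in-air after throw: [b2@3:R b1@7:R b3@8:L]
Beat 3 (R): throw ball2 h=7 -> lands@10:L; in-air after throw: [b1@7:R b3@8:L b2@10:L]
Beat 4 (L): throw ball4 h=2 -> lands@6:L; in-air after throw: [b4@6:L b1@7:R b3@8:L b2@10:L]
Beat 5 (R): throw ball5 h=6 -> lands@11:R; in-air after throw: [b4@6:L b1@7:R b3@8:L b2@10:L b5@11:R]

Answer: ball4:lands@6:L ball1:lands@7:R ball3:lands@8:L ball2:lands@10:L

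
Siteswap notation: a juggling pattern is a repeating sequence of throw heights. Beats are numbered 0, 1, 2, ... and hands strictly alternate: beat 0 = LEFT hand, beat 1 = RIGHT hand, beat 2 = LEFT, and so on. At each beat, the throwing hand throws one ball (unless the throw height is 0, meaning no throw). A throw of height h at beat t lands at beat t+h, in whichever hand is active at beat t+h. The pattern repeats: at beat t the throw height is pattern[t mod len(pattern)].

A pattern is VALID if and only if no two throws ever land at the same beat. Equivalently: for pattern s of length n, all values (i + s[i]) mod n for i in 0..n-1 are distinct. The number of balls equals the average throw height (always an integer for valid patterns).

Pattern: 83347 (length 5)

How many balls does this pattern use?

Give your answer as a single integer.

Answer: 5

Derivation:
Pattern = [8, 3, 3, 4, 7], length n = 5
  position 0: throw height = 8, running sum = 8
  position 1: throw height = 3, running sum = 11
  position 2: throw height = 3, running sum = 14
  position 3: throw height = 4, running sum = 18
  position 4: throw height = 7, running sum = 25
Total sum = 25; balls = sum / n = 25 / 5 = 5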